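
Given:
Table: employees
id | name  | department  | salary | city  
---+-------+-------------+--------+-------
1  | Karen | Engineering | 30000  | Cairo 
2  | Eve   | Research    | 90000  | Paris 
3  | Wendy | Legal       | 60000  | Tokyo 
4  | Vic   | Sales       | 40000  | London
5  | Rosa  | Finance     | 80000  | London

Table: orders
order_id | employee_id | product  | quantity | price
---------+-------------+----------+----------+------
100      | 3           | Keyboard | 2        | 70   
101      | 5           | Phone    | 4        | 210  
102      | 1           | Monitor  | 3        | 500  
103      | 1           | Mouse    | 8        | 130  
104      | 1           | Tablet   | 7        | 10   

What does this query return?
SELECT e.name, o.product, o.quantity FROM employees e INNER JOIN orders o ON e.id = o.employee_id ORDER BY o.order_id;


Joining employees.id = orders.employee_id:
  employee Wendy (id=3) -> order Keyboard
  employee Rosa (id=5) -> order Phone
  employee Karen (id=1) -> order Monitor
  employee Karen (id=1) -> order Mouse
  employee Karen (id=1) -> order Tablet


5 rows:
Wendy, Keyboard, 2
Rosa, Phone, 4
Karen, Monitor, 3
Karen, Mouse, 8
Karen, Tablet, 7


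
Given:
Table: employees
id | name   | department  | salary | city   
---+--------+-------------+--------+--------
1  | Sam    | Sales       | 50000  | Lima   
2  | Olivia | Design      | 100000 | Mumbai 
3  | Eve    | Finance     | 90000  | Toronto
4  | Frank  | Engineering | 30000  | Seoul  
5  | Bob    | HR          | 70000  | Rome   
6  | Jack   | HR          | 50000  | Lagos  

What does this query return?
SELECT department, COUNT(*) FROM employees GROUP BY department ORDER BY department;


Assigning each row to its department group:
  Sam -> Sales
  Olivia -> Design
  Eve -> Finance
  Frank -> Engineering
  Bob -> HR
  Jack -> HR


5 groups:
Design, 1
Engineering, 1
Finance, 1
HR, 2
Sales, 1


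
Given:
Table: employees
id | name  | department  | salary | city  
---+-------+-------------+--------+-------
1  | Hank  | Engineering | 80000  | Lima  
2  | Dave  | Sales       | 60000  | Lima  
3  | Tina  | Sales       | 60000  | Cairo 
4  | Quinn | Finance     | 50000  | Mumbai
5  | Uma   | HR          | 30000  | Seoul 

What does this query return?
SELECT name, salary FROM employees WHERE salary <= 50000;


Filtering: salary <= 50000
Matching: 2 rows

2 rows:
Quinn, 50000
Uma, 30000


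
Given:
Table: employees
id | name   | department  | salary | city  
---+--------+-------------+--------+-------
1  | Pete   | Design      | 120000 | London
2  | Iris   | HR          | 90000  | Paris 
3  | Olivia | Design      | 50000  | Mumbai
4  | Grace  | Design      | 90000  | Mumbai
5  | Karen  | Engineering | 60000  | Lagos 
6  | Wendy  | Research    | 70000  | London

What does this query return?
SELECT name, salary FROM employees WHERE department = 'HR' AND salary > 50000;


Filtering: department = 'HR' AND salary > 50000
Matching: 1 rows

1 rows:
Iris, 90000


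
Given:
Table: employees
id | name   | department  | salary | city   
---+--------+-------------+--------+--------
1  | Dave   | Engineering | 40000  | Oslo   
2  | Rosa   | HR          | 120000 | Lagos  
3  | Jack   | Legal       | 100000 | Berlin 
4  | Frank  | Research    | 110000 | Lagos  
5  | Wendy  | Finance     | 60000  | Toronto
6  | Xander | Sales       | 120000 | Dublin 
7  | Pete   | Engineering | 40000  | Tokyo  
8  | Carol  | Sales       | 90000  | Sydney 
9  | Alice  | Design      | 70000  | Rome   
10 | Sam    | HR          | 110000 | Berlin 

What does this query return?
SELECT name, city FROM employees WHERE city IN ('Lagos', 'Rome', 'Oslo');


Filtering: city IN ('Lagos', 'Rome', 'Oslo')
Matching: 4 rows

4 rows:
Dave, Oslo
Rosa, Lagos
Frank, Lagos
Alice, Rome


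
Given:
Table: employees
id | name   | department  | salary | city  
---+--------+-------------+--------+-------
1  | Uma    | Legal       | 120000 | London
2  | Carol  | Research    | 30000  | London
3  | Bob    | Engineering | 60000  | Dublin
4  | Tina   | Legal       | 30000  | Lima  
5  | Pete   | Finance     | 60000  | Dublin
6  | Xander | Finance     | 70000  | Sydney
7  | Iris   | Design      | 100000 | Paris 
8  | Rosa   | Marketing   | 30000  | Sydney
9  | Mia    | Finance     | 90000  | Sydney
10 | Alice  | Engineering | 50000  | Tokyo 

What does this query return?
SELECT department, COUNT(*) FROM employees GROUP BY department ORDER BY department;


Assigning each row to its department group:
  Uma -> Legal
  Carol -> Research
  Bob -> Engineering
  Tina -> Legal
  Pete -> Finance
  Xander -> Finance
  Iris -> Design
  Rosa -> Marketing
  Mia -> Finance
  Alice -> Engineering


6 groups:
Design, 1
Engineering, 2
Finance, 3
Legal, 2
Marketing, 1
Research, 1


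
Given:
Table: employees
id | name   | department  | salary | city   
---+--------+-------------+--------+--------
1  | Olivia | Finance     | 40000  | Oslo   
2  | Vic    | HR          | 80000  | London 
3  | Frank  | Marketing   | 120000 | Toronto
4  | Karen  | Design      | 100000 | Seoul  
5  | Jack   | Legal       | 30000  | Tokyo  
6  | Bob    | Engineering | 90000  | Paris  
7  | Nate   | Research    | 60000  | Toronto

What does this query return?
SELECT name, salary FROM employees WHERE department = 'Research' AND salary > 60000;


Filtering: department = 'Research' AND salary > 60000
Matching: 0 rows

Empty result set (0 rows)


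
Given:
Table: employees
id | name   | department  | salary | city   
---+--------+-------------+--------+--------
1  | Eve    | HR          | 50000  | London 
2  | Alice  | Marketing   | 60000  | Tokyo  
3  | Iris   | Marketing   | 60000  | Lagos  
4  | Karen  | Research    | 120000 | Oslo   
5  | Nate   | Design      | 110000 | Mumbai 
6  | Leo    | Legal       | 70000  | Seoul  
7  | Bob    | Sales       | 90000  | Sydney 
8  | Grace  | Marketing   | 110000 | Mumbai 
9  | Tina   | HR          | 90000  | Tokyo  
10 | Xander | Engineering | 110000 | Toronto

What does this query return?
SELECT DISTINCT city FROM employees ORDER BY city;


All 'city' values (row order): London, Tokyo, Lagos, Oslo, Mumbai, Seoul, Sydney, Mumbai, Tokyo, Toronto
Removing duplicates leaves 8 unique value(s).

8 values:
Lagos
London
Mumbai
Oslo
Seoul
Sydney
Tokyo
Toronto


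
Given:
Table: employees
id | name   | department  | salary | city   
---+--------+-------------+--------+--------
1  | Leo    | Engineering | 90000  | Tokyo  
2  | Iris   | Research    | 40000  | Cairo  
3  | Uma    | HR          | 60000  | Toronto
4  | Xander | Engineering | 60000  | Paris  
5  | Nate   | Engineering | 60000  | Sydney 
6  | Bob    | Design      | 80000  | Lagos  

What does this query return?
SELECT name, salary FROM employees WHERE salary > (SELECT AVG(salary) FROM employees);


Subquery: AVG(salary) = 65000.0
Filtering: salary > 65000.0
  Leo (90000) -> MATCH
  Bob (80000) -> MATCH


2 rows:
Leo, 90000
Bob, 80000


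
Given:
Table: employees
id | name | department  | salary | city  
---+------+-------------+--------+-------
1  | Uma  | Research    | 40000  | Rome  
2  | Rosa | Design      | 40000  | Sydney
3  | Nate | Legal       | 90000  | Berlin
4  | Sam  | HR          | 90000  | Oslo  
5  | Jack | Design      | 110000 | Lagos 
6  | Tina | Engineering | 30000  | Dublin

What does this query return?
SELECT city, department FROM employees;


Projecting columns: city, department

6 rows:
Rome, Research
Sydney, Design
Berlin, Legal
Oslo, HR
Lagos, Design
Dublin, Engineering


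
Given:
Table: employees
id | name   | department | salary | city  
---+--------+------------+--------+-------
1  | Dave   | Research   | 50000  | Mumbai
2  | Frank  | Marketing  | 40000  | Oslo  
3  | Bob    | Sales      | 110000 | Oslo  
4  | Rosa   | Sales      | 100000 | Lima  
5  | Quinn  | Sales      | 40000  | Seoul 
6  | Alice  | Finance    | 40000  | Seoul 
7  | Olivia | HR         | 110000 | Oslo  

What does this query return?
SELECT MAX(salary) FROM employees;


Salaries: 50000, 40000, 110000, 100000, 40000, 40000, 110000
MAX = 110000

110000


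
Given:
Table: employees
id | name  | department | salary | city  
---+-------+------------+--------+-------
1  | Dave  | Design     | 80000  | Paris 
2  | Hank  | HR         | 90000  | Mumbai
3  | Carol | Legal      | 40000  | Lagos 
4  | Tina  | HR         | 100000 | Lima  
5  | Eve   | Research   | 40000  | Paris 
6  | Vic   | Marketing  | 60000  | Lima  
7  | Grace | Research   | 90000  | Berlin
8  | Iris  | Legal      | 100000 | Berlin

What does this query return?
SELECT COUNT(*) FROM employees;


COUNT(*) counts all rows

8


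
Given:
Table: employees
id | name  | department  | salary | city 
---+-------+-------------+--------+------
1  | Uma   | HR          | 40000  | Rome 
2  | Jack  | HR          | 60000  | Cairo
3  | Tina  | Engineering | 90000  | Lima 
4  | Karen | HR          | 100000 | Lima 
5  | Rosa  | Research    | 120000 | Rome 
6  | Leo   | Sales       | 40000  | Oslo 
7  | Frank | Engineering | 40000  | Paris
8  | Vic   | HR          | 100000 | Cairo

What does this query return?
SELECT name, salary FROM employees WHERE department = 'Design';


Filtering: department = 'Design'
Matching rows: 0

Empty result set (0 rows)


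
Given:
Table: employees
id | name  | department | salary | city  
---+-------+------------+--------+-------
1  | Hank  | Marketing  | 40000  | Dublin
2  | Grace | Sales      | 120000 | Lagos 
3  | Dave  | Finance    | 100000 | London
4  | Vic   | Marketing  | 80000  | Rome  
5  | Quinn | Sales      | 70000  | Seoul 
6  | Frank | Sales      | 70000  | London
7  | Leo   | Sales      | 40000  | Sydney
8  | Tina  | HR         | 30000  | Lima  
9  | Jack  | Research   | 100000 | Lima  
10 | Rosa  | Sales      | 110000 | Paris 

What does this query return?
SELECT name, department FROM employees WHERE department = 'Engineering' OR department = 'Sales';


Filtering: department = 'Engineering' OR 'Sales'
Matching: 5 rows

5 rows:
Grace, Sales
Quinn, Sales
Frank, Sales
Leo, Sales
Rosa, Sales


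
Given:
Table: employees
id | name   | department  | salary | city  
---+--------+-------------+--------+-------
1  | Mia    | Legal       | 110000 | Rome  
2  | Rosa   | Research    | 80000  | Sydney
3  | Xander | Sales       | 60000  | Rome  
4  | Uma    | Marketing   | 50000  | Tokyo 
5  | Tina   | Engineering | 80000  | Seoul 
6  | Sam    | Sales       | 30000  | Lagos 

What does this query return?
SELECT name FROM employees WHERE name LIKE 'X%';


LIKE 'X%' matches names starting with 'X'
Matching: 1

1 rows:
Xander


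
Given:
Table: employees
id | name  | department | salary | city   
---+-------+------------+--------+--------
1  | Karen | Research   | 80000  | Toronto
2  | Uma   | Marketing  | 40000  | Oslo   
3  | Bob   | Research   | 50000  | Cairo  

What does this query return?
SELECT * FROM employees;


SELECT * returns all 3 rows with all columns

3 rows:
1, Karen, Research, 80000, Toronto
2, Uma, Marketing, 40000, Oslo
3, Bob, Research, 50000, Cairo


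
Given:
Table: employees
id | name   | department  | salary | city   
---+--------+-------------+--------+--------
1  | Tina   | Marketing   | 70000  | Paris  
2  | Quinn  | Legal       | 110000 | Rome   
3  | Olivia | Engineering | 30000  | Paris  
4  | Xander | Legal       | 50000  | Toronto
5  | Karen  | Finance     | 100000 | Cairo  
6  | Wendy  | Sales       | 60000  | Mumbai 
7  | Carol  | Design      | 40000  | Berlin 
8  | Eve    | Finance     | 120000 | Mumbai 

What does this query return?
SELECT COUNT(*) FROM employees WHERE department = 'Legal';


Counting rows where department = 'Legal'
  Quinn -> MATCH
  Xander -> MATCH


2


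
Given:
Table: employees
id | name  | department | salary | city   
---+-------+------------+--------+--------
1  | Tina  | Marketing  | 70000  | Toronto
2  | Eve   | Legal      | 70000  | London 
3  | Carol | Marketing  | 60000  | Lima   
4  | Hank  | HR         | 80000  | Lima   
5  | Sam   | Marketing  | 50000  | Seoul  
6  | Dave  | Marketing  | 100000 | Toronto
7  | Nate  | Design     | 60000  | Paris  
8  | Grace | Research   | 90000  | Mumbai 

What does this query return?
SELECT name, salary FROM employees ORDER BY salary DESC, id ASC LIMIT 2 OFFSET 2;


Sort by salary DESC (id ASC tiebreak), then skip 2 and take 2
Rows 3 through 4

2 rows:
Hank, 80000
Tina, 70000


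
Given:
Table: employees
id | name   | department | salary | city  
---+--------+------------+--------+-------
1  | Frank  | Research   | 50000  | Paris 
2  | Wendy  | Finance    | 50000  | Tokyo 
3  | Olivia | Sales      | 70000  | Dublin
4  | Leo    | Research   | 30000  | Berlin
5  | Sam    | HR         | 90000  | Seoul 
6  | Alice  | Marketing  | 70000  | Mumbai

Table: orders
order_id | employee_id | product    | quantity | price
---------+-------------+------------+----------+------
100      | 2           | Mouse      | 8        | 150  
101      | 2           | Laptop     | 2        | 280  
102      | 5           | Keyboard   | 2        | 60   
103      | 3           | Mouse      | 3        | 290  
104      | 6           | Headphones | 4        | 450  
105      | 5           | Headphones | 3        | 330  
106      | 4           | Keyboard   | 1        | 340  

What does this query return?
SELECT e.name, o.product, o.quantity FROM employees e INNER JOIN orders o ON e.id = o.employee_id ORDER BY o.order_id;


Joining employees.id = orders.employee_id:
  employee Wendy (id=2) -> order Mouse
  employee Wendy (id=2) -> order Laptop
  employee Sam (id=5) -> order Keyboard
  employee Olivia (id=3) -> order Mouse
  employee Alice (id=6) -> order Headphones
  employee Sam (id=5) -> order Headphones
  employee Leo (id=4) -> order Keyboard


7 rows:
Wendy, Mouse, 8
Wendy, Laptop, 2
Sam, Keyboard, 2
Olivia, Mouse, 3
Alice, Headphones, 4
Sam, Headphones, 3
Leo, Keyboard, 1


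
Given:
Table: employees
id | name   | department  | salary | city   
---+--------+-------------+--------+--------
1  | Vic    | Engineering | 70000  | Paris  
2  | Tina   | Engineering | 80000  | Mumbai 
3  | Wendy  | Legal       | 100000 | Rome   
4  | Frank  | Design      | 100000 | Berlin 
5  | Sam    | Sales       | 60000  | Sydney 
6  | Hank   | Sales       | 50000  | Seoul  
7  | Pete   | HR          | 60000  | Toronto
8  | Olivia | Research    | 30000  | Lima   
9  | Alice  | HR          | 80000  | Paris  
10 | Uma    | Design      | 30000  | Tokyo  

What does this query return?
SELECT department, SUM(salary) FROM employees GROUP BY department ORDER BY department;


Summing salary within each department:
  Design: 100000 + 30000 = 130000
  Engineering: 70000 + 80000 = 150000
  HR: 60000 + 80000 = 140000
  Legal: 100000 = 100000
  Research: 30000 = 30000
  Sales: 60000 + 50000 = 110000


6 groups:
Design, 130000
Engineering, 150000
HR, 140000
Legal, 100000
Research, 30000
Sales, 110000


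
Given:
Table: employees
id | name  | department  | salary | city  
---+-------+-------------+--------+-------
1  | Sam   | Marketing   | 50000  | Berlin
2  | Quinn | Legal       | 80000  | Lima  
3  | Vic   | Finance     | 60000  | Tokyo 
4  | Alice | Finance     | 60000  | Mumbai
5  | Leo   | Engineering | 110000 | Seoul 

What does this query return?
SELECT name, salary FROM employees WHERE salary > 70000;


Filtering: salary > 70000
Matching: 2 rows

2 rows:
Quinn, 80000
Leo, 110000


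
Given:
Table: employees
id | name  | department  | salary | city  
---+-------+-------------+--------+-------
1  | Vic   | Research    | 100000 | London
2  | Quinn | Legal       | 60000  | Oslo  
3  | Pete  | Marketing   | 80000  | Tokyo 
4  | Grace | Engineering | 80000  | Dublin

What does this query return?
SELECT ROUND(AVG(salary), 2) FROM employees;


SUM(salary) = 320000
COUNT = 4
ROUND(AVG, 2) = ROUND(320000 / 4, 2) = 80000.0

80000.0


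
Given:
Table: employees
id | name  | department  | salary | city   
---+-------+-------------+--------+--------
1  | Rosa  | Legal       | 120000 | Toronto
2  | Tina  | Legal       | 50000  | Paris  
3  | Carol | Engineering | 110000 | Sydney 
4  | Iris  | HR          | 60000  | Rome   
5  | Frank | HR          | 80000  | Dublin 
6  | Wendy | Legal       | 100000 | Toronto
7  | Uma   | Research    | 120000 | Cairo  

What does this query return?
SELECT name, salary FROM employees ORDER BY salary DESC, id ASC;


Sorting by salary DESC, then id ASC for ties

7 rows:
Rosa, 120000
Uma, 120000
Carol, 110000
Wendy, 100000
Frank, 80000
Iris, 60000
Tina, 50000


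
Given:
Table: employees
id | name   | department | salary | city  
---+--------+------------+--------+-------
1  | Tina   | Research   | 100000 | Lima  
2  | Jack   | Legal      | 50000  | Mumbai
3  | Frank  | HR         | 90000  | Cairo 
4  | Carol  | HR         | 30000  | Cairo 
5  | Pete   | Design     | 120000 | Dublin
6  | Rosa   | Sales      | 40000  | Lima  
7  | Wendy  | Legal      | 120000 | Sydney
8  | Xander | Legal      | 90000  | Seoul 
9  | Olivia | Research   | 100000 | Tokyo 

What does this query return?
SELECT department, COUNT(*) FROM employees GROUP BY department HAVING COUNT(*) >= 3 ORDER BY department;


Groups with count >= 3:
  Legal: 3 -> PASS
  Design: 1 -> filtered out
  HR: 2 -> filtered out
  Research: 2 -> filtered out
  Sales: 1 -> filtered out


1 groups:
Legal, 3


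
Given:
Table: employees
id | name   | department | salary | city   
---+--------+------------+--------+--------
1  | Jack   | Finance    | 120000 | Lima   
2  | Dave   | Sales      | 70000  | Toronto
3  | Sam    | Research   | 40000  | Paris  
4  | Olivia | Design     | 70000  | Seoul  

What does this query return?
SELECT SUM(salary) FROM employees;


SUM(salary) = 120000 + 70000 + 40000 + 70000 = 300000

300000


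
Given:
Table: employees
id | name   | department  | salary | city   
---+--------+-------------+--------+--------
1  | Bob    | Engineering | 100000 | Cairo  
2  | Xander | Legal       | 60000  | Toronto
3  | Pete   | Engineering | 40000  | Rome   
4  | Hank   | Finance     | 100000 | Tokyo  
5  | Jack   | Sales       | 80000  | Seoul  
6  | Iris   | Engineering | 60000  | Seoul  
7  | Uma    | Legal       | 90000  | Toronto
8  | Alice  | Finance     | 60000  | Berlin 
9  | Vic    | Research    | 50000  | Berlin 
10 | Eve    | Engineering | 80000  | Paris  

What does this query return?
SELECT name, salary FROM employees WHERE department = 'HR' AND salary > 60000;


Filtering: department = 'HR' AND salary > 60000
Matching: 0 rows

Empty result set (0 rows)


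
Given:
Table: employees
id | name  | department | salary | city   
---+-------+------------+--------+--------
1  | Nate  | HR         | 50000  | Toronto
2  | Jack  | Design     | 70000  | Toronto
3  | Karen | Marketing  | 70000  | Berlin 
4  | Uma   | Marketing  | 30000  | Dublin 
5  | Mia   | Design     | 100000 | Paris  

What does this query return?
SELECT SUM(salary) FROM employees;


SUM(salary) = 50000 + 70000 + 70000 + 30000 + 100000 = 320000

320000


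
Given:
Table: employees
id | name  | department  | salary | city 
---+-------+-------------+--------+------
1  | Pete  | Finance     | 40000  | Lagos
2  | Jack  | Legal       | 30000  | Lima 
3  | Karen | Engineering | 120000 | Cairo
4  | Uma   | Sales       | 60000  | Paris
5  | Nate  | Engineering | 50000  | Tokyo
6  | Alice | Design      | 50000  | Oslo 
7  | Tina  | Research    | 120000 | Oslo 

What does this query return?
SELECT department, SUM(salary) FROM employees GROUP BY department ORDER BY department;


Summing salary within each department:
  Design: 50000 = 50000
  Engineering: 120000 + 50000 = 170000
  Finance: 40000 = 40000
  Legal: 30000 = 30000
  Research: 120000 = 120000
  Sales: 60000 = 60000


6 groups:
Design, 50000
Engineering, 170000
Finance, 40000
Legal, 30000
Research, 120000
Sales, 60000


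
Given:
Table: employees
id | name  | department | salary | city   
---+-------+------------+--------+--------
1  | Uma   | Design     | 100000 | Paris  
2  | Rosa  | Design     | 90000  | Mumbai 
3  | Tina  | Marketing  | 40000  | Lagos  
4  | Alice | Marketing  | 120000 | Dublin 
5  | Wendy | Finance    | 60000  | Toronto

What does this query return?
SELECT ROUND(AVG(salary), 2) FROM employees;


SUM(salary) = 410000
COUNT = 5
ROUND(AVG, 2) = ROUND(410000 / 5, 2) = 82000.0

82000.0


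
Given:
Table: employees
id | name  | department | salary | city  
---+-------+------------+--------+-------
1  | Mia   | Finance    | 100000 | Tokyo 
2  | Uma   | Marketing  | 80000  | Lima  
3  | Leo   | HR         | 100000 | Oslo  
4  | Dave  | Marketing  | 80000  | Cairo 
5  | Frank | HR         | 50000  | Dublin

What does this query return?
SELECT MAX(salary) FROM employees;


Salaries: 100000, 80000, 100000, 80000, 50000
MAX = 100000

100000


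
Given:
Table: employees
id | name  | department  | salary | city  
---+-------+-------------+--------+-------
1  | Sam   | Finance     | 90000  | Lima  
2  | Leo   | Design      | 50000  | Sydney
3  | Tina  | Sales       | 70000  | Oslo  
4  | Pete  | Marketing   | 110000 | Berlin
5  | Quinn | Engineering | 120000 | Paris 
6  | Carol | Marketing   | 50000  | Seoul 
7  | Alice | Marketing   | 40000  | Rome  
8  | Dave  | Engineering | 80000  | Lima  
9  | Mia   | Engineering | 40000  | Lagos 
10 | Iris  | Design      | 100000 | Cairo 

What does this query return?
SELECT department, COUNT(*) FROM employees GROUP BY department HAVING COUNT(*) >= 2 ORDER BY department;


Groups with count >= 2:
  Design: 2 -> PASS
  Engineering: 3 -> PASS
  Marketing: 3 -> PASS
  Finance: 1 -> filtered out
  Sales: 1 -> filtered out


3 groups:
Design, 2
Engineering, 3
Marketing, 3


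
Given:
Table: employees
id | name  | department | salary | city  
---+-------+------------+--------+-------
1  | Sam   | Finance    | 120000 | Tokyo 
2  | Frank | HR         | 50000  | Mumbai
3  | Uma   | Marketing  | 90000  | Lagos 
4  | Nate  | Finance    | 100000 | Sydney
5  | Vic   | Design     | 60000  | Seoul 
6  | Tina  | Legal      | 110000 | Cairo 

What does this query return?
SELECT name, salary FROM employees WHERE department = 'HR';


Filtering: department = 'HR'
Matching rows: 1

1 rows:
Frank, 50000


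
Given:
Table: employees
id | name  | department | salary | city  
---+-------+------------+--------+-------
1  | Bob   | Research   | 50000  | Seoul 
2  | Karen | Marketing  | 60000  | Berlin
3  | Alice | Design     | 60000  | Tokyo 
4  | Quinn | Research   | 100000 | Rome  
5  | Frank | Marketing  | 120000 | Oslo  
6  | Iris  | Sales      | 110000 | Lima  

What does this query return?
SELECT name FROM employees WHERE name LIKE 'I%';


LIKE 'I%' matches names starting with 'I'
Matching: 1

1 rows:
Iris


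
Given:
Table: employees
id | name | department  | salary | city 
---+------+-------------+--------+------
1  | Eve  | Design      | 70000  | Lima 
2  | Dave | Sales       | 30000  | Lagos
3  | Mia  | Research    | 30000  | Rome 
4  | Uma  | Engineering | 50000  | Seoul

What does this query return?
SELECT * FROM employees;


SELECT * returns all 4 rows with all columns

4 rows:
1, Eve, Design, 70000, Lima
2, Dave, Sales, 30000, Lagos
3, Mia, Research, 30000, Rome
4, Uma, Engineering, 50000, Seoul


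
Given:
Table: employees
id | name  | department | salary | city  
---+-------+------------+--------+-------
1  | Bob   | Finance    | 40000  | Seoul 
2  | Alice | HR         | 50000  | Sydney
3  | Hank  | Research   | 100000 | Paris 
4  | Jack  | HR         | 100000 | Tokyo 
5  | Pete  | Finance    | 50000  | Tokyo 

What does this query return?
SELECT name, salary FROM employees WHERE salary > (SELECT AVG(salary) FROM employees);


Subquery: AVG(salary) = 68000.0
Filtering: salary > 68000.0
  Hank (100000) -> MATCH
  Jack (100000) -> MATCH


2 rows:
Hank, 100000
Jack, 100000


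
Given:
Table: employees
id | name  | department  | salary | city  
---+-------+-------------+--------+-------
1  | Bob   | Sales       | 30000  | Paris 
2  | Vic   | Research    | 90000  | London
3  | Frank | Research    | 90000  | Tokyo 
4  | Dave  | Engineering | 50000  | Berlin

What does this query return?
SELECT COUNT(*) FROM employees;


COUNT(*) counts all rows

4


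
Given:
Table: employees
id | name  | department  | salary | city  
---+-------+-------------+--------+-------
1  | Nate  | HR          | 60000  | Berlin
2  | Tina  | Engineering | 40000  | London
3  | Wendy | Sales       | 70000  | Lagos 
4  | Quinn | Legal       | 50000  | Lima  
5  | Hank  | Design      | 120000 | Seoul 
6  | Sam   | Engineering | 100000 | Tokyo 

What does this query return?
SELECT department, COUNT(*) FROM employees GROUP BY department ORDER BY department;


Assigning each row to its department group:
  Nate -> HR
  Tina -> Engineering
  Wendy -> Sales
  Quinn -> Legal
  Hank -> Design
  Sam -> Engineering


5 groups:
Design, 1
Engineering, 2
HR, 1
Legal, 1
Sales, 1


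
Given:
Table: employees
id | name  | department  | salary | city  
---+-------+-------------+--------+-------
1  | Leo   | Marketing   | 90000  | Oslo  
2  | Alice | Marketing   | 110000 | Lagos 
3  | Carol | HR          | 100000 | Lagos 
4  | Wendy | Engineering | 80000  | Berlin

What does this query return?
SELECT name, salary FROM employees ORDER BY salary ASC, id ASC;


Sorting by salary ASC, then id ASC for ties

4 rows:
Wendy, 80000
Leo, 90000
Carol, 100000
Alice, 110000


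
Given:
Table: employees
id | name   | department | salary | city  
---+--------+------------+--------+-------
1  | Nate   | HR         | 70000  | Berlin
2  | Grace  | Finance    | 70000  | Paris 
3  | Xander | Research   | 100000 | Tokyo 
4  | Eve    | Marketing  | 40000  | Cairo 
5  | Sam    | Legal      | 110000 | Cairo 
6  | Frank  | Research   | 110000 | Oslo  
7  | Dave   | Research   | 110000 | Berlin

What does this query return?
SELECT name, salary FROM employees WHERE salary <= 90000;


Filtering: salary <= 90000
Matching: 3 rows

3 rows:
Nate, 70000
Grace, 70000
Eve, 40000


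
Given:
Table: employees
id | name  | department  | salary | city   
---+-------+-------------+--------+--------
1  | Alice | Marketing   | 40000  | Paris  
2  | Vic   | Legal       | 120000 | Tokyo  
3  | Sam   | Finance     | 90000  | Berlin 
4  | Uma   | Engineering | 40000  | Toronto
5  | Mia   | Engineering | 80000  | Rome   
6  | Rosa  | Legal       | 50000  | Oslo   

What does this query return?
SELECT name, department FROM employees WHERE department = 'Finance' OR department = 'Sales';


Filtering: department = 'Finance' OR 'Sales'
Matching: 1 rows

1 rows:
Sam, Finance


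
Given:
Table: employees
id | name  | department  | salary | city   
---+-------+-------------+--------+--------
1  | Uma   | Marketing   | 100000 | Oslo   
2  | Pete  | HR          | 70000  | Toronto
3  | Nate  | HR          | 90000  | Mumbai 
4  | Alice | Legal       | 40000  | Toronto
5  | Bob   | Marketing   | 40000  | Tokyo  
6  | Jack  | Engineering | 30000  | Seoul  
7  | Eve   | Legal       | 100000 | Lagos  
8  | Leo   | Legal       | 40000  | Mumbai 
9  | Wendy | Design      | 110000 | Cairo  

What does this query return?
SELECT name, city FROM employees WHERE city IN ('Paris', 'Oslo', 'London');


Filtering: city IN ('Paris', 'Oslo', 'London')
Matching: 1 rows

1 rows:
Uma, Oslo


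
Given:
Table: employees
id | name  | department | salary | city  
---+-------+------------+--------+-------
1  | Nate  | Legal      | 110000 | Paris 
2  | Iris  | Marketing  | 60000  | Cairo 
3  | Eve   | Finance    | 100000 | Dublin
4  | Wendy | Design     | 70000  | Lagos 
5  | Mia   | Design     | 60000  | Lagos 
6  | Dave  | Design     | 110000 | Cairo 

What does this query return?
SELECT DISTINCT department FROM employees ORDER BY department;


All 'department' values (row order): Legal, Marketing, Finance, Design, Design, Design
Removing duplicates leaves 4 unique value(s).

4 values:
Design
Finance
Legal
Marketing


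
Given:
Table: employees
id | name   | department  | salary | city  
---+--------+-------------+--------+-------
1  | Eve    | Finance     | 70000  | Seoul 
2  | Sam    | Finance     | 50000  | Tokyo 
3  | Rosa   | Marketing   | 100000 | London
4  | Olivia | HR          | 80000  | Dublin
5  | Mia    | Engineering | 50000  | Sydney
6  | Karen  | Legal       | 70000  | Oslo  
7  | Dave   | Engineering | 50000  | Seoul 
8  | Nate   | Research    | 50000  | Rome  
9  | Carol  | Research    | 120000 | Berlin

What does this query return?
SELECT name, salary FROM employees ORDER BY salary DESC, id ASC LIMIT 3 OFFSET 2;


Sort by salary DESC (id ASC tiebreak), then skip 2 and take 3
Rows 3 through 5

3 rows:
Olivia, 80000
Eve, 70000
Karen, 70000


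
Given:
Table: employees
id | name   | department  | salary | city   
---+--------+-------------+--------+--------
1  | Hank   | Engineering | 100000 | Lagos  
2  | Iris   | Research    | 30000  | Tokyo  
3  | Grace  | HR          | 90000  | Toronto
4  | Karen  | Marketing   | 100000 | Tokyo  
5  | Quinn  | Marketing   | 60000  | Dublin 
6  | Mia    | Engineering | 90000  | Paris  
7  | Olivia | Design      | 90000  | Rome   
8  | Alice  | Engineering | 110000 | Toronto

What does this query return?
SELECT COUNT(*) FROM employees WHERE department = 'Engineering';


Counting rows where department = 'Engineering'
  Hank -> MATCH
  Mia -> MATCH
  Alice -> MATCH


3


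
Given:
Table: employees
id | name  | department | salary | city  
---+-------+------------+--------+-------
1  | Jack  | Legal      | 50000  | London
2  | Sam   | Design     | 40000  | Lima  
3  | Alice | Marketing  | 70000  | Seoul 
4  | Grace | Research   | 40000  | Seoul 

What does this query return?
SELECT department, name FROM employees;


Projecting columns: department, name

4 rows:
Legal, Jack
Design, Sam
Marketing, Alice
Research, Grace


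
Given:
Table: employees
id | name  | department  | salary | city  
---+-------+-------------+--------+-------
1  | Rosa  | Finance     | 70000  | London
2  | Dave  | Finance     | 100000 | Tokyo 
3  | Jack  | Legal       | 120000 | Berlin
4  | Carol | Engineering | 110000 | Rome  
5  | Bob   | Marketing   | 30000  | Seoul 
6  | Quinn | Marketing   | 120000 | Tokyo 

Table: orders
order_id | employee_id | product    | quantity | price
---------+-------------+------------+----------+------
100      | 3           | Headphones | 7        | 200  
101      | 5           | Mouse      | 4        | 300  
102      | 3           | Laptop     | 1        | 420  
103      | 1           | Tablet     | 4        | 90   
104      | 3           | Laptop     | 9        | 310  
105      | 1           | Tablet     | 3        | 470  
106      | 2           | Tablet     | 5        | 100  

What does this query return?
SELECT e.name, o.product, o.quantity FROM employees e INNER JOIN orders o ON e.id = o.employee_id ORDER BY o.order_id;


Joining employees.id = orders.employee_id:
  employee Jack (id=3) -> order Headphones
  employee Bob (id=5) -> order Mouse
  employee Jack (id=3) -> order Laptop
  employee Rosa (id=1) -> order Tablet
  employee Jack (id=3) -> order Laptop
  employee Rosa (id=1) -> order Tablet
  employee Dave (id=2) -> order Tablet


7 rows:
Jack, Headphones, 7
Bob, Mouse, 4
Jack, Laptop, 1
Rosa, Tablet, 4
Jack, Laptop, 9
Rosa, Tablet, 3
Dave, Tablet, 5


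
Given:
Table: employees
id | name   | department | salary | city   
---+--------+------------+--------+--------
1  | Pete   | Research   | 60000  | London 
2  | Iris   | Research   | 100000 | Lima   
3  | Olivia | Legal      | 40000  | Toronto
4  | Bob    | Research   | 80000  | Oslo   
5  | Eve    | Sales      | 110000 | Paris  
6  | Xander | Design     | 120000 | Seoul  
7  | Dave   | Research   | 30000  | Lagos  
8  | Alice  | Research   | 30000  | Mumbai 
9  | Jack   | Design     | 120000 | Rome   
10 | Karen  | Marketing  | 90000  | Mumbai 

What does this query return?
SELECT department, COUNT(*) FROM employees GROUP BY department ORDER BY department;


Assigning each row to its department group:
  Pete -> Research
  Iris -> Research
  Olivia -> Legal
  Bob -> Research
  Eve -> Sales
  Xander -> Design
  Dave -> Research
  Alice -> Research
  Jack -> Design
  Karen -> Marketing


5 groups:
Design, 2
Legal, 1
Marketing, 1
Research, 5
Sales, 1


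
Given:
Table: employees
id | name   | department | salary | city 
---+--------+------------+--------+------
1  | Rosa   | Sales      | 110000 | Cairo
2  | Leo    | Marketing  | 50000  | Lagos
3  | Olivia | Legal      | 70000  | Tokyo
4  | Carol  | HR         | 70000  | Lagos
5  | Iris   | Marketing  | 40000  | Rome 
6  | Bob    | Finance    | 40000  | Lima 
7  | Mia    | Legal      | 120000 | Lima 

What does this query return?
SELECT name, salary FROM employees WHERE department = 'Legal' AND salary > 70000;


Filtering: department = 'Legal' AND salary > 70000
Matching: 1 rows

1 rows:
Mia, 120000


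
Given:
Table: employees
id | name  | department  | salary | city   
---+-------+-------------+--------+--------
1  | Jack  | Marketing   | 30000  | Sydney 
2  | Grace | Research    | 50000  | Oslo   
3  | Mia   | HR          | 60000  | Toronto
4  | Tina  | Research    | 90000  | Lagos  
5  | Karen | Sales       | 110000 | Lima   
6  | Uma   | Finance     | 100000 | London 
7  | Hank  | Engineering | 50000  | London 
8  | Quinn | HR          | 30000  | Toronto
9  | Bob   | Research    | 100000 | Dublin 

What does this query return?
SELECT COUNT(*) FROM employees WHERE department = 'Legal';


Counting rows where department = 'Legal'


0


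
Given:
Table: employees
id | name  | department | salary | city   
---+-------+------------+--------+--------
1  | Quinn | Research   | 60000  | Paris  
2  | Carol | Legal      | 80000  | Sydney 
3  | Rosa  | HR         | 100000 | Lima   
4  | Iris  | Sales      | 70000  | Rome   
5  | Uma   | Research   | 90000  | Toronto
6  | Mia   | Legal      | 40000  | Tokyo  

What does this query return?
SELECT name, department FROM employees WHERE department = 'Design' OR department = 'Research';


Filtering: department = 'Design' OR 'Research'
Matching: 2 rows

2 rows:
Quinn, Research
Uma, Research


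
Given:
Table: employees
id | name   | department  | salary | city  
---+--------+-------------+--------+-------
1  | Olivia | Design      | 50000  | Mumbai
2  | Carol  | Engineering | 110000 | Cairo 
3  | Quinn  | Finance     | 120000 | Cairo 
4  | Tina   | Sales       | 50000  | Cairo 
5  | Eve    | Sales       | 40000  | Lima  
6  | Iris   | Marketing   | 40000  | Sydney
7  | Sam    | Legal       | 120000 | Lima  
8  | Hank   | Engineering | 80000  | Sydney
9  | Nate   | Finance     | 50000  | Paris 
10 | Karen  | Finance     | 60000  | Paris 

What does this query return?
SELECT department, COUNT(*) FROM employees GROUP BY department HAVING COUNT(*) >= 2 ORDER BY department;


Groups with count >= 2:
  Engineering: 2 -> PASS
  Finance: 3 -> PASS
  Sales: 2 -> PASS
  Design: 1 -> filtered out
  Legal: 1 -> filtered out
  Marketing: 1 -> filtered out


3 groups:
Engineering, 2
Finance, 3
Sales, 2


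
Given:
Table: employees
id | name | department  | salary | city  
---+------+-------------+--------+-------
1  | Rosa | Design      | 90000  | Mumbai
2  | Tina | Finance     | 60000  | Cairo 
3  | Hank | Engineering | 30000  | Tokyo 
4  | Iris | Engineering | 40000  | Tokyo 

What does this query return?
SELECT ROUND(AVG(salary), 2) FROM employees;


SUM(salary) = 220000
COUNT = 4
ROUND(AVG, 2) = ROUND(220000 / 4, 2) = 55000.0

55000.0


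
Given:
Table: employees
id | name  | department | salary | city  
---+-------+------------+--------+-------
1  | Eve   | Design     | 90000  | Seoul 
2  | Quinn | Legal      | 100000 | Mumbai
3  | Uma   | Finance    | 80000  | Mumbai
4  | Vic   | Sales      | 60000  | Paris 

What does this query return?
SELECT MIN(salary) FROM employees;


Salaries: 90000, 100000, 80000, 60000
MIN = 60000

60000


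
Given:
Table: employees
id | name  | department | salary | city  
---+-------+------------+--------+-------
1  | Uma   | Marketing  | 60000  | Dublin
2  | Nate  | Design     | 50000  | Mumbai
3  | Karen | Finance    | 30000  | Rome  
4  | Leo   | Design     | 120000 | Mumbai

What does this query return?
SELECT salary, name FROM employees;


Projecting columns: salary, name

4 rows:
60000, Uma
50000, Nate
30000, Karen
120000, Leo


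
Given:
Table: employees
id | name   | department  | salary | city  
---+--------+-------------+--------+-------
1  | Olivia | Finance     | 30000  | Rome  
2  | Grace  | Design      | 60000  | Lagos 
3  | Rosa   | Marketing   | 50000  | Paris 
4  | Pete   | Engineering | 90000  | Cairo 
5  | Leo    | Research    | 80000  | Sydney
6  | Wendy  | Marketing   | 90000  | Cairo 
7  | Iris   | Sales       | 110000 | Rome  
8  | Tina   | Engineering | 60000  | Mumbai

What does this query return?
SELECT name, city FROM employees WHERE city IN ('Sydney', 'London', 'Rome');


Filtering: city IN ('Sydney', 'London', 'Rome')
Matching: 3 rows

3 rows:
Olivia, Rome
Leo, Sydney
Iris, Rome


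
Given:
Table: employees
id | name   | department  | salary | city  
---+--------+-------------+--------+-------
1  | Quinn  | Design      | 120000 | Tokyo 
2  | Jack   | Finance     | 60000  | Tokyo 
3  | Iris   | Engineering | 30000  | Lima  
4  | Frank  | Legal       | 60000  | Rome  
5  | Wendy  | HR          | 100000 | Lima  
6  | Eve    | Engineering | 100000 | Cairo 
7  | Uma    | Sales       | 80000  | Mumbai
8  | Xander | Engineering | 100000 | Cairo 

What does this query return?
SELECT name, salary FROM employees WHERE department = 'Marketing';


Filtering: department = 'Marketing'
Matching rows: 0

Empty result set (0 rows)


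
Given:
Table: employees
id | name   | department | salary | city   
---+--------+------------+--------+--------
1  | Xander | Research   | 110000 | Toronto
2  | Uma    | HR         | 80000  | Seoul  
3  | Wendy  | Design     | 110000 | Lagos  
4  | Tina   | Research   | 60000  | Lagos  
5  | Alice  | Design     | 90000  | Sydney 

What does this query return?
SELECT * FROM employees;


SELECT * returns all 5 rows with all columns

5 rows:
1, Xander, Research, 110000, Toronto
2, Uma, HR, 80000, Seoul
3, Wendy, Design, 110000, Lagos
4, Tina, Research, 60000, Lagos
5, Alice, Design, 90000, Sydney


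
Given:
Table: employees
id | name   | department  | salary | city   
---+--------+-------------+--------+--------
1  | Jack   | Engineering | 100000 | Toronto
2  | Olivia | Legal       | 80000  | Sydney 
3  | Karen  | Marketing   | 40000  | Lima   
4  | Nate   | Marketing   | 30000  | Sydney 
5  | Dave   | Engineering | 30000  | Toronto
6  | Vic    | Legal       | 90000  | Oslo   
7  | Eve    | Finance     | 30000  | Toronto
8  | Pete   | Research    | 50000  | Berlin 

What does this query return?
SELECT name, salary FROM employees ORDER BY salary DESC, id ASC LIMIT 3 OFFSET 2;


Sort by salary DESC (id ASC tiebreak), then skip 2 and take 3
Rows 3 through 5

3 rows:
Olivia, 80000
Pete, 50000
Karen, 40000


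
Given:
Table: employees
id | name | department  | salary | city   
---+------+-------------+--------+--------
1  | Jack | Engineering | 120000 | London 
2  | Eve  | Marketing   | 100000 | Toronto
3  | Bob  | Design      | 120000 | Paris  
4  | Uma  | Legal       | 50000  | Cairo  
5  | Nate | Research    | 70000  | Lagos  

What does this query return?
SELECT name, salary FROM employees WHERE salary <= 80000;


Filtering: salary <= 80000
Matching: 2 rows

2 rows:
Uma, 50000
Nate, 70000


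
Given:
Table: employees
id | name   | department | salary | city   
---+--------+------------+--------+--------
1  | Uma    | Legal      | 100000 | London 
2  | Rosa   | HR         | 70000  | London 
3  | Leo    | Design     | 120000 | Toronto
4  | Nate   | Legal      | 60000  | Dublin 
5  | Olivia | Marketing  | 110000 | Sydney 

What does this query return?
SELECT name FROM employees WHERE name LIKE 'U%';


LIKE 'U%' matches names starting with 'U'
Matching: 1

1 rows:
Uma


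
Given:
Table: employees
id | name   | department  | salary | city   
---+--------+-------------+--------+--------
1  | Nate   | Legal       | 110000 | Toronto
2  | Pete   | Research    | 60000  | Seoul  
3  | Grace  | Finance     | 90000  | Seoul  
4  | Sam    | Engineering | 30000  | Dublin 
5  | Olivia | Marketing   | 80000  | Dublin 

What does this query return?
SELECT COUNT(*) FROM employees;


COUNT(*) counts all rows

5
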